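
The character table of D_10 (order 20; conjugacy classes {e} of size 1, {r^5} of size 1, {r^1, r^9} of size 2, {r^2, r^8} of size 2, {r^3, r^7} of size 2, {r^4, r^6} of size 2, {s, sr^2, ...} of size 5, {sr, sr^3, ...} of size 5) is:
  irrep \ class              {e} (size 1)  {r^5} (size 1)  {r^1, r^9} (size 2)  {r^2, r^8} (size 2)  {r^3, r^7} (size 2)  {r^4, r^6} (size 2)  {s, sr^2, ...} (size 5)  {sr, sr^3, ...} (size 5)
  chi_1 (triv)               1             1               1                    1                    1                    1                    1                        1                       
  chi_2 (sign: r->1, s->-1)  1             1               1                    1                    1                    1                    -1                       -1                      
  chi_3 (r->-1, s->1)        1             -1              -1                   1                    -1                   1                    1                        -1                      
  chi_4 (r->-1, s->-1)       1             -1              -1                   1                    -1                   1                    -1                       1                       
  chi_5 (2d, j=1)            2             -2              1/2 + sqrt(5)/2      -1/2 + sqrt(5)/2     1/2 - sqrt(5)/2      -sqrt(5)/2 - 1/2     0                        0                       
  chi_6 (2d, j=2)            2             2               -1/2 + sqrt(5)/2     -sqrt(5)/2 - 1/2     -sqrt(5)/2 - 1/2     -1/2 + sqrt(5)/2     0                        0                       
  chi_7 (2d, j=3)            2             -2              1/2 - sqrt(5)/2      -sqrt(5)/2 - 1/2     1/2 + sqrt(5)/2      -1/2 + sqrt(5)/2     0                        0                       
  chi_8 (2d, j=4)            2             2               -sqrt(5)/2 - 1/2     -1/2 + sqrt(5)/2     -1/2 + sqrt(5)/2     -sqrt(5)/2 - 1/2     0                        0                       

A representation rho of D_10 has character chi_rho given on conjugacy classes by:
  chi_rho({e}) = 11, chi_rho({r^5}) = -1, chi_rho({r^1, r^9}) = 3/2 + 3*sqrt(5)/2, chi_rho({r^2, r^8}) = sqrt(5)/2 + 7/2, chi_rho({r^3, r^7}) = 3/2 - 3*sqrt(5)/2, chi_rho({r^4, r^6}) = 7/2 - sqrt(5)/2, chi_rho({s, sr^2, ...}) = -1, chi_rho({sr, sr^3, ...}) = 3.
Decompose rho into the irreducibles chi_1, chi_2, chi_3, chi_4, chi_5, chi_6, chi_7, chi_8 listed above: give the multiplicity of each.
Multiplicities: chi_1: 2, chi_2: 1, chi_3: 0, chi_4: 2, chi_5: 2, chi_6: 1, chi_7: 0, chi_8: 0.

Reasoning: Use <chi_rho, chi> = (1/|G|) sum_C |C| * chi_rho(C) * conj(chi(C)) with |G| = 20 for each irreducible chi in the table:
  <chi_rho, chi_1> = (1/20)[1*(11)*conj(1) + 1*(-1)*conj(1) + 2*(3/2 + 3*sqrt(5)/2)*conj(1) + 2*(sqrt(5)/2 + 7/2)*conj(1) + 2*(3/2 - 3*sqrt(5)/2)*conj(1) + 2*(7/2 - sqrt(5)/2)*conj(1) + 5*(-1)*conj(1) + 5*(3)*conj(1)]
      = (1/20)[(11) + (-1) + (3 + 3*sqrt(5)) + (sqrt(5) + 7) + (3 - 3*sqrt(5)) + (7 - sqrt(5)) + (-5) + (15)] = 40/20 = 2
  <chi_rho, chi_2> = (1/20)[1*(11)*conj(1) + 1*(-1)*conj(1) + 2*(3/2 + 3*sqrt(5)/2)*conj(1) + 2*(sqrt(5)/2 + 7/2)*conj(1) + 2*(3/2 - 3*sqrt(5)/2)*conj(1) + 2*(7/2 - sqrt(5)/2)*conj(1) + 5*(-1)*conj(-1) + 5*(3)*conj(-1)]
      = (1/20)[(11) + (-1) + (3 + 3*sqrt(5)) + (sqrt(5) + 7) + (3 - 3*sqrt(5)) + (7 - sqrt(5)) + (5) + (-15)] = 20/20 = 1
  <chi_rho, chi_3> = (1/20)[1*(11)*conj(1) + 1*(-1)*conj(-1) + 2*(3/2 + 3*sqrt(5)/2)*conj(-1) + 2*(sqrt(5)/2 + 7/2)*conj(1) + 2*(3/2 - 3*sqrt(5)/2)*conj(-1) + 2*(7/2 - sqrt(5)/2)*conj(1) + 5*(-1)*conj(1) + 5*(3)*conj(-1)]
      = (1/20)[(11) + (1) + (-3*sqrt(5) - 3) + (sqrt(5) + 7) + (-3 + 3*sqrt(5)) + (7 - sqrt(5)) + (-5) + (-15)] = 0/20 = 0
  <chi_rho, chi_4> = (1/20)[1*(11)*conj(1) + 1*(-1)*conj(-1) + 2*(3/2 + 3*sqrt(5)/2)*conj(-1) + 2*(sqrt(5)/2 + 7/2)*conj(1) + 2*(3/2 - 3*sqrt(5)/2)*conj(-1) + 2*(7/2 - sqrt(5)/2)*conj(1) + 5*(-1)*conj(-1) + 5*(3)*conj(1)]
      = (1/20)[(11) + (1) + (-3*sqrt(5) - 3) + (sqrt(5) + 7) + (-3 + 3*sqrt(5)) + (7 - sqrt(5)) + (5) + (15)] = 40/20 = 2
  <chi_rho, chi_5> = (1/20)[1*(11)*conj(2) + 1*(-1)*conj(-2) + 2*(3/2 + 3*sqrt(5)/2)*conj(1/2 + sqrt(5)/2) + 2*(sqrt(5)/2 + 7/2)*conj(-1/2 + sqrt(5)/2) + 2*(3/2 - 3*sqrt(5)/2)*conj(1/2 - sqrt(5)/2) + 2*(7/2 - sqrt(5)/2)*conj(-sqrt(5)/2 - 1/2) + 5*(-1)*conj(0) + 5*(3)*conj(0)]
      = (1/20)[(22) + (2) + (3*sqrt(5) + 9) + (-1 + 3*sqrt(5)) + (9 - 3*sqrt(5)) + (-3*sqrt(5) - 1) + (0) + (0)] = 40/20 = 2
  <chi_rho, chi_6> = (1/20)[1*(11)*conj(2) + 1*(-1)*conj(2) + 2*(3/2 + 3*sqrt(5)/2)*conj(-1/2 + sqrt(5)/2) + 2*(sqrt(5)/2 + 7/2)*conj(-sqrt(5)/2 - 1/2) + 2*(3/2 - 3*sqrt(5)/2)*conj(-sqrt(5)/2 - 1/2) + 2*(7/2 - sqrt(5)/2)*conj(-1/2 + sqrt(5)/2) + 5*(-1)*conj(0) + 5*(3)*conj(0)]
      = (1/20)[(22) + (-2) + (6) + (-4*sqrt(5) - 6) + (6) + (-6 + 4*sqrt(5)) + (0) + (0)] = 20/20 = 1
  <chi_rho, chi_7> = (1/20)[1*(11)*conj(2) + 1*(-1)*conj(-2) + 2*(3/2 + 3*sqrt(5)/2)*conj(1/2 - sqrt(5)/2) + 2*(sqrt(5)/2 + 7/2)*conj(-sqrt(5)/2 - 1/2) + 2*(3/2 - 3*sqrt(5)/2)*conj(1/2 + sqrt(5)/2) + 2*(7/2 - sqrt(5)/2)*conj(-1/2 + sqrt(5)/2) + 5*(-1)*conj(0) + 5*(3)*conj(0)]
      = (1/20)[(22) + (2) + (-6) + (-4*sqrt(5) - 6) + (-6) + (-6 + 4*sqrt(5)) + (0) + (0)] = 0/20 = 0
  <chi_rho, chi_8> = (1/20)[1*(11)*conj(2) + 1*(-1)*conj(2) + 2*(3/2 + 3*sqrt(5)/2)*conj(-sqrt(5)/2 - 1/2) + 2*(sqrt(5)/2 + 7/2)*conj(-1/2 + sqrt(5)/2) + 2*(3/2 - 3*sqrt(5)/2)*conj(-1/2 + sqrt(5)/2) + 2*(7/2 - sqrt(5)/2)*conj(-sqrt(5)/2 - 1/2) + 5*(-1)*conj(0) + 5*(3)*conj(0)]
      = (1/20)[(22) + (-2) + (-9 - 3*sqrt(5)) + (-1 + 3*sqrt(5)) + (-9 + 3*sqrt(5)) + (-3*sqrt(5) - 1) + (0) + (0)] = 0/20 = 0
Dimension check: dim(rho) = sum (mult * dim) = 2*1 + 1*1 + 0*1 + 2*1 + 2*2 + 1*2 + 0*2 + 0*2 = 11 = chi_rho(e) = 11.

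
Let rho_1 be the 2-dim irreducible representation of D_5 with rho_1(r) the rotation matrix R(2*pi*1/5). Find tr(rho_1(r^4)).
chi_{rho_1}(r^4) = 2*cos(2*pi*1*4/5) = -1/2 + sqrt(5)/2

rho_1(r^4) is rotation by angle 2*pi*1*4/5, whose trace is 2*cos(2*pi*1*4/5) = -1/2 + sqrt(5)/2.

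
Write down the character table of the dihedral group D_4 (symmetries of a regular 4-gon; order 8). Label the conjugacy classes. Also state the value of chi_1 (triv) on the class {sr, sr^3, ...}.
Conjugacy classes: {e} of size 1, {r^2} of size 1, {r^1, r^3} of size 2, {s, sr^2, ...} of size 2, {sr, sr^3, ...} of size 2.
Character table:
  irrep \ class              {e} (size 1)  {r^2} (size 1)  {r^1, r^3} (size 2)  {s, sr^2, ...} (size 2)  {sr, sr^3, ...} (size 2)
  chi_1 (triv)               1             1               1                    1                        1                       
  chi_2 (sign: r->1, s->-1)  1             1               1                    -1                       -1                      
  chi_3 (r->-1, s->1)        1             1               -1                   1                        -1                      
  chi_4 (r->-1, s->-1)       1             1               -1                   -1                       1                       
  chi_5 (2d, j=1)            2             -2              0                    0                        0                       

Spot check: chi_1 (triv) on {sr, sr^3, ...} = 1.

D_4 has order 2*4 = 8 with 5 conjugacy classes, hence 5 irreducibles. Sum of squared dims 1 + 1 + 1 + 1 + 4 = 8 = |G|. Linear characters come from the abelianisation; the 2-dimensional irreps have character r^k -> 2*cos(2*pi*j*k/4), reflections -> 0.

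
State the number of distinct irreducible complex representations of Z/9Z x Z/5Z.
45

Derivation: The number of irreducible complex representations of a finite group equals its number of conjugacy classes. Z/9Z x Z/5Z is abelian of order 45, so every element is its own conjugacy class: 45 classes, so Z/9Z x Z/5Z (order 45) has exactly 45 irreducible complex representations.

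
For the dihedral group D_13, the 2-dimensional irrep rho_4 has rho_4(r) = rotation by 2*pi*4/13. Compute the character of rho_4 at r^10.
chi_{rho_4}(r^10) = 2*cos(2*pi*4*10/13) = 2*cos(80*pi/13)

Derivation: rho_4(r^10) is rotation by angle 2*pi*4*10/13, whose trace is 2*cos(2*pi*4*10/13) = 2*cos(80*pi/13).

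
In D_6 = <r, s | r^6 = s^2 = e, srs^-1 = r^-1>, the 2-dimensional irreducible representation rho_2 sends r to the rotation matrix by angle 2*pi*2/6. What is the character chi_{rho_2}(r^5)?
chi_{rho_2}(r^5) = 2*cos(2*pi*2*5/6) = -1

rho_2(r^5) is rotation by angle 2*pi*2*5/6, whose trace is 2*cos(2*pi*2*5/6) = -1.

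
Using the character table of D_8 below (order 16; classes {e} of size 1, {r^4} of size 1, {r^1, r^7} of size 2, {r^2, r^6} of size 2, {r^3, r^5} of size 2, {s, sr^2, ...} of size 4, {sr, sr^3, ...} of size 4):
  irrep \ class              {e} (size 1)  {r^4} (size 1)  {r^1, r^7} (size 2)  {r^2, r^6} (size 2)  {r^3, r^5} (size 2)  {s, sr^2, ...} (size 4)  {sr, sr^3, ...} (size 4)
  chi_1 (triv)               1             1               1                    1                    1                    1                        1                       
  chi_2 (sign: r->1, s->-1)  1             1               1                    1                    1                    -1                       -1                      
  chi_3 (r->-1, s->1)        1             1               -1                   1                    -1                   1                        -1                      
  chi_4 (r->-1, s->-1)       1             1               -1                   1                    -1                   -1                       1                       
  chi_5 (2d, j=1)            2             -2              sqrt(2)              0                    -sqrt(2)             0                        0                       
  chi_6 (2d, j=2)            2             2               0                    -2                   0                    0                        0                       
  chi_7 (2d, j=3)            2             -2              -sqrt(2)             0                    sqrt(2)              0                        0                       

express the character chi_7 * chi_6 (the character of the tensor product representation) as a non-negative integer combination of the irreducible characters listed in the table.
chi_7 tensor chi_6 = chi_5 + chi_7 (all other irreducibles have multiplicity 0).

Explanation: The character of a tensor product is the pointwise product (chi_7 * chi_6)(C) = chi_7(C) * chi_6(C):
  {e}: (2)*(2), {r^4}: (-2)*(2), {r^1, r^7}: (-sqrt(2))*(0), {r^2, r^6}: (0)*(-2), {r^3, r^5}: (sqrt(2))*(0), {s, sr^2, ...}: (0)*(0), {sr, sr^3, ...}: (0)*(0)
so (chi_7 * chi_6) takes values
  {e} -> 4, {r^4} -> -4, {r^1, r^7} -> 0, {r^2, r^6} -> 0, {r^3, r^5} -> 0, {s, sr^2, ...} -> 0, {sr, sr^3, ...} -> 0.
Now take the inner product of this character with each irreducible chi from the table, <chi_7*chi_6, chi> = (1/16) sum_C |C| (chi_7*chi_6)(C) conj(chi(C)):
  <chi_7*chi_6, chi_1> = (1/16)[1*(4)*conj(1) + 1*(-4)*conj(1) + 2*(0)*conj(1) + 2*(0)*conj(1) + 2*(0)*conj(1) + 4*(0)*conj(1) + 4*(0)*conj(1)]
      = (1/16)[(4) + (-4) + (0) + (0) + (0) + (0) + (0)] = 0/16 = 0
  <chi_7*chi_6, chi_2> = (1/16)[1*(4)*conj(1) + 1*(-4)*conj(1) + 2*(0)*conj(1) + 2*(0)*conj(1) + 2*(0)*conj(1) + 4*(0)*conj(-1) + 4*(0)*conj(-1)]
      = (1/16)[(4) + (-4) + (0) + (0) + (0) + (0) + (0)] = 0/16 = 0
  <chi_7*chi_6, chi_3> = (1/16)[1*(4)*conj(1) + 1*(-4)*conj(1) + 2*(0)*conj(-1) + 2*(0)*conj(1) + 2*(0)*conj(-1) + 4*(0)*conj(1) + 4*(0)*conj(-1)]
      = (1/16)[(4) + (-4) + (0) + (0) + (0) + (0) + (0)] = 0/16 = 0
  <chi_7*chi_6, chi_4> = (1/16)[1*(4)*conj(1) + 1*(-4)*conj(1) + 2*(0)*conj(-1) + 2*(0)*conj(1) + 2*(0)*conj(-1) + 4*(0)*conj(-1) + 4*(0)*conj(1)]
      = (1/16)[(4) + (-4) + (0) + (0) + (0) + (0) + (0)] = 0/16 = 0
  <chi_7*chi_6, chi_5> = (1/16)[1*(4)*conj(2) + 1*(-4)*conj(-2) + 2*(0)*conj(sqrt(2)) + 2*(0)*conj(0) + 2*(0)*conj(-sqrt(2)) + 4*(0)*conj(0) + 4*(0)*conj(0)]
      = (1/16)[(8) + (8) + (0) + (0) + (0) + (0) + (0)] = 16/16 = 1
  <chi_7*chi_6, chi_6> = (1/16)[1*(4)*conj(2) + 1*(-4)*conj(2) + 2*(0)*conj(0) + 2*(0)*conj(-2) + 2*(0)*conj(0) + 4*(0)*conj(0) + 4*(0)*conj(0)]
      = (1/16)[(8) + (-8) + (0) + (0) + (0) + (0) + (0)] = 0/16 = 0
  <chi_7*chi_6, chi_7> = (1/16)[1*(4)*conj(2) + 1*(-4)*conj(-2) + 2*(0)*conj(-sqrt(2)) + 2*(0)*conj(0) + 2*(0)*conj(sqrt(2)) + 4*(0)*conj(0) + 4*(0)*conj(0)]
      = (1/16)[(8) + (8) + (0) + (0) + (0) + (0) + (0)] = 16/16 = 1
Hence the multiplicities are chi_5: 1, chi_7: 1. Dimension check: dim(chi_7)*dim(chi_6) = 2*2 = 4 and sum (mult * dim) = 1*2 + 1*2 = 4.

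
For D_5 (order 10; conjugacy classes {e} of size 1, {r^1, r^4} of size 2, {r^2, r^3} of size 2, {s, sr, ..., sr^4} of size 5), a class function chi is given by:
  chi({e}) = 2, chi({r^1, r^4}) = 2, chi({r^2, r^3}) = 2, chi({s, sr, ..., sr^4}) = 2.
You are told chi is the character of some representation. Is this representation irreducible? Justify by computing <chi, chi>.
Not irreducible (reducible): <chi, chi> = 4 > 1.

Proof sketch: <chi, chi> = (1/|G|) sum_C |C| * |chi(C)|^2 = (1/10)[1*|2|^2 + 2*|2|^2 + 2*|2|^2 + 5*|2|^2]
  = (1/10)[(4) + (8) + (8) + (20)] = 40/10 = 4.
A character is irreducible iff <chi, chi> = 1, so this representation is reducible.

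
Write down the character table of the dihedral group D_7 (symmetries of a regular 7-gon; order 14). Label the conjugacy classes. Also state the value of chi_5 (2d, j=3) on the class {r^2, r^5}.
Conjugacy classes: {e} of size 1, {r^1, r^6} of size 2, {r^2, r^5} of size 2, {r^3, r^4} of size 2, {s, sr, ..., sr^6} of size 7.
Character table:
  irrep \ class              {e} (size 1)  {r^1, r^6} (size 2)  {r^2, r^5} (size 2)  {r^3, r^4} (size 2)  {s, sr, ..., sr^6} (size 7)
  chi_1 (triv)               1             1                    1                    1                    1                          
  chi_2 (sign: r->1, s->-1)  1             1                    1                    1                    -1                         
  chi_3 (2d, j=1)            2             2*cos(2*pi/7)        -2*cos(3*pi/7)       -2*cos(pi/7)         0                          
  chi_4 (2d, j=2)            2             -2*cos(3*pi/7)       -2*cos(pi/7)         2*cos(2*pi/7)        0                          
  chi_5 (2d, j=3)            2             -2*cos(pi/7)         2*cos(2*pi/7)        -2*cos(3*pi/7)       0                          

Spot check: chi_5 (2d, j=3) on {r^2, r^5} = 2*cos(2*pi/7).

Why: D_7 has order 2*7 = 14 with 5 conjugacy classes, hence 5 irreducibles. Sum of squared dims 1 + 1 + 4 + 4 + 4 = 14 = |G|. Linear characters come from the abelianisation; the 2-dimensional irreps have character r^k -> 2*cos(2*pi*j*k/7), reflections -> 0.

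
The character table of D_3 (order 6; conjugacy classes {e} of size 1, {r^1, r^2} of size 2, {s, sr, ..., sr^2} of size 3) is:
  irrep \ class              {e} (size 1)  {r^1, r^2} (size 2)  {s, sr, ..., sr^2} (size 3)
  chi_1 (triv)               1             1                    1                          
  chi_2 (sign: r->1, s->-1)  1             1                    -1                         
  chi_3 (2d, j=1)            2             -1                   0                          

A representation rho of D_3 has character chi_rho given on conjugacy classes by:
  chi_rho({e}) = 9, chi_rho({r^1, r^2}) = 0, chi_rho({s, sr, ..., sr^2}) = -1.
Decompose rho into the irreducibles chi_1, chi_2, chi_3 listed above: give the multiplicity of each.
Multiplicities: chi_1: 1, chi_2: 2, chi_3: 3.

Details: Use <chi_rho, chi> = (1/|G|) sum_C |C| * chi_rho(C) * conj(chi(C)) with |G| = 6 for each irreducible chi in the table:
  <chi_rho, chi_1> = (1/6)[1*(9)*conj(1) + 2*(0)*conj(1) + 3*(-1)*conj(1)]
      = (1/6)[(9) + (0) + (-3)] = 6/6 = 1
  <chi_rho, chi_2> = (1/6)[1*(9)*conj(1) + 2*(0)*conj(1) + 3*(-1)*conj(-1)]
      = (1/6)[(9) + (0) + (3)] = 12/6 = 2
  <chi_rho, chi_3> = (1/6)[1*(9)*conj(2) + 2*(0)*conj(-1) + 3*(-1)*conj(0)]
      = (1/6)[(18) + (0) + (0)] = 18/6 = 3
Dimension check: dim(rho) = sum (mult * dim) = 1*1 + 2*1 + 3*2 = 9 = chi_rho(e) = 9.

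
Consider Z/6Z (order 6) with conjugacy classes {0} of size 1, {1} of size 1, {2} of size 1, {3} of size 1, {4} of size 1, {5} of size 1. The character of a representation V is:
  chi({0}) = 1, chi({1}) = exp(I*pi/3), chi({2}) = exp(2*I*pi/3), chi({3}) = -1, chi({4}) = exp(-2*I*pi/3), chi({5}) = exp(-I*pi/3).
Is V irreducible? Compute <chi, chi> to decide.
Irreducible: <chi, chi> = 1.

Working: <chi, chi> = (1/|G|) sum_C |C| * |chi(C)|^2 = (1/6)[1*|1|^2 + 1*|exp(I*pi/3)|^2 + 1*|exp(2*I*pi/3)|^2 + 1*|-1|^2 + 1*|exp(-2*I*pi/3)|^2 + 1*|exp(-I*pi/3)|^2]
  = (1/6)[(1) + (1) + (1) + (1) + (1) + (1)] = 6/6 = 1.
(Exp terms are combined using exp(i*s)*conj(exp(i*t)) = exp(i*(s-t)), and sums of them are collapsed using the identity that for every m > 1 the m distinct m-th roots of unity sum to 0, e.g. 1 + exp(2*I*pi/3) + exp(-2*I*pi/3) = 0.)
A character is irreducible iff <chi, chi> = 1, so this representation is irreducible.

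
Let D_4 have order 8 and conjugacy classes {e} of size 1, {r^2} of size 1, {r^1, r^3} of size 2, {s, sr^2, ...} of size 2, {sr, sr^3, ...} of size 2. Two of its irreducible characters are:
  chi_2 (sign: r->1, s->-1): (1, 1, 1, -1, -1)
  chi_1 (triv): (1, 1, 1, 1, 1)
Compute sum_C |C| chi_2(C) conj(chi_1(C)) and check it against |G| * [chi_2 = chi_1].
Sum = 0; so <chi_2, chi_1> = 0 (distinct irreducibles are orthogonal).

Compute term by term over conjugacy classes (|C| * chi_2(C) * conj(chi_1(C))):
  1*(1)*conj(1) + 1*(1)*conj(1) + 2*(1)*conj(1) + 2*(-1)*conj(1) + 2*(-1)*conj(1)
  = (1) + (1) + (2) + (-2) + (-2)
  = 0.
Dividing by |G| = 8 gives 0/8 = 0, matching the row-orthogonality relation <chi_2, chi_1> = [chi_2 = chi_1].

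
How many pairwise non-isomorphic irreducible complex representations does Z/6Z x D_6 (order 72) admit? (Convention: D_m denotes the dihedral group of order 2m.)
36

Why: The number of irreducible complex representations of a finite group equals its number of conjugacy classes. For a direct product, #classes(G x H) = #classes(G) * #classes(H). Z/6Z has 6 classes (abelian), D_6 has 6 classes, so 6 * 6 = 36, so Z/6Z x D_6 (order 72) has exactly 36 irreducible complex representations.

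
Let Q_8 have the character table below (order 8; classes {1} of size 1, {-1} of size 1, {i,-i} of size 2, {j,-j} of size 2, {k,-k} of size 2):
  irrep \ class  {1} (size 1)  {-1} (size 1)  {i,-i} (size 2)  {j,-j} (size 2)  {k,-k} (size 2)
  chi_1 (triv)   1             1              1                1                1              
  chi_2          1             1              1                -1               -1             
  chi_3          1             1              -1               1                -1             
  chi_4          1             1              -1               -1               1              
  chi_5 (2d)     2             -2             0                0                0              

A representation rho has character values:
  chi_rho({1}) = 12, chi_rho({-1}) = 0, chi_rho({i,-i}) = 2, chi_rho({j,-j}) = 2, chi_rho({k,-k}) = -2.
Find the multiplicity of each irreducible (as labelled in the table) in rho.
Multiplicities: chi_1: 2, chi_2: 2, chi_3: 2, chi_4: 0, chi_5: 3.

Why: Use <chi_rho, chi> = (1/|G|) sum_C |C| * chi_rho(C) * conj(chi(C)) with |G| = 8 for each irreducible chi in the table:
  <chi_rho, chi_1> = (1/8)[1*(12)*conj(1) + 1*(0)*conj(1) + 2*(2)*conj(1) + 2*(2)*conj(1) + 2*(-2)*conj(1)]
      = (1/8)[(12) + (0) + (4) + (4) + (-4)] = 16/8 = 2
  <chi_rho, chi_2> = (1/8)[1*(12)*conj(1) + 1*(0)*conj(1) + 2*(2)*conj(1) + 2*(2)*conj(-1) + 2*(-2)*conj(-1)]
      = (1/8)[(12) + (0) + (4) + (-4) + (4)] = 16/8 = 2
  <chi_rho, chi_3> = (1/8)[1*(12)*conj(1) + 1*(0)*conj(1) + 2*(2)*conj(-1) + 2*(2)*conj(1) + 2*(-2)*conj(-1)]
      = (1/8)[(12) + (0) + (-4) + (4) + (4)] = 16/8 = 2
  <chi_rho, chi_4> = (1/8)[1*(12)*conj(1) + 1*(0)*conj(1) + 2*(2)*conj(-1) + 2*(2)*conj(-1) + 2*(-2)*conj(1)]
      = (1/8)[(12) + (0) + (-4) + (-4) + (-4)] = 0/8 = 0
  <chi_rho, chi_5> = (1/8)[1*(12)*conj(2) + 1*(0)*conj(-2) + 2*(2)*conj(0) + 2*(2)*conj(0) + 2*(-2)*conj(0)]
      = (1/8)[(24) + (0) + (0) + (0) + (0)] = 24/8 = 3
Dimension check: dim(rho) = sum (mult * dim) = 2*1 + 2*1 + 2*1 + 0*1 + 3*2 = 12 = chi_rho(e) = 12.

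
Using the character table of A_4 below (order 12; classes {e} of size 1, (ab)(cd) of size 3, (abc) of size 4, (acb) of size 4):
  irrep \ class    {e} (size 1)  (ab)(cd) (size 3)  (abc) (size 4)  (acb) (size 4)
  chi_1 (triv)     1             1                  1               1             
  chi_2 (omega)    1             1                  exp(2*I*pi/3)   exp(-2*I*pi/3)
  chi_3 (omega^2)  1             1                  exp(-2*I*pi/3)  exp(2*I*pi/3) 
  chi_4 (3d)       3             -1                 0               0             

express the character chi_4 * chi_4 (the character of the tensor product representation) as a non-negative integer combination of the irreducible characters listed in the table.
chi_4 tensor chi_4 = chi_1 + chi_2 + chi_3 + 2*chi_4 (all other irreducibles have multiplicity 0).

Explanation: The character of a tensor product is the pointwise product (chi_4 * chi_4)(C) = chi_4(C) * chi_4(C):
  {e}: (3)*(3), (ab)(cd): (-1)*(-1), (abc): (0)*(0), (acb): (0)*(0)
so (chi_4 * chi_4) takes values
  {e} -> 9, (ab)(cd) -> 1, (abc) -> 0, (acb) -> 0.
Now take the inner product of this character with each irreducible chi from the table, <chi_4*chi_4, chi> = (1/12) sum_C |C| (chi_4*chi_4)(C) conj(chi(C)):
  <chi_4*chi_4, chi_1> = (1/12)[1*(9)*conj(1) + 3*(1)*conj(1) + 4*(0)*conj(1) + 4*(0)*conj(1)]
      = (1/12)[(9) + (3) + (0) + (0)] = 12/12 = 1
  <chi_4*chi_4, chi_2> = (1/12)[1*(9)*conj(1) + 3*(1)*conj(1) + 4*(0)*conj(exp(2*I*pi/3)) + 4*(0)*conj(exp(-2*I*pi/3))]
      = (1/12)[(9) + (3) + (0) + (0)] = 12/12 = 1
  <chi_4*chi_4, chi_3> = (1/12)[1*(9)*conj(1) + 3*(1)*conj(1) + 4*(0)*conj(exp(-2*I*pi/3)) + 4*(0)*conj(exp(2*I*pi/3))]
      = (1/12)[(9) + (3) + (0) + (0)] = 12/12 = 1
  <chi_4*chi_4, chi_4> = (1/12)[1*(9)*conj(3) + 3*(1)*conj(-1) + 4*(0)*conj(0) + 4*(0)*conj(0)]
      = (1/12)[(27) + (-3) + (0) + (0)] = 24/12 = 2
(Exp terms are combined using exp(i*s)*conj(exp(i*t)) = exp(i*(s-t)), and sums of them are collapsed using the identity that for every m > 1 the m distinct m-th roots of unity sum to 0, e.g. 1 + exp(2*I*pi/3) + exp(-2*I*pi/3) = 0.)
Hence the multiplicities are chi_1: 1, chi_2: 1, chi_3: 1, chi_4: 2. Dimension check: dim(chi_4)*dim(chi_4) = 3*3 = 9 and sum (mult * dim) = 1*1 + 1*1 + 1*1 + 2*3 = 9.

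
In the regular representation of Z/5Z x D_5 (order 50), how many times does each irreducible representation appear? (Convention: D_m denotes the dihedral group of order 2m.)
Each irreducible V_i of dimension d_i appears with multiplicity d_i, i.e. rho_reg = (direct sum over all irreducibles V_i) d_i V_i. The irreducible dimensions for Z/5Z x D_5 are 1, 1, 1, 1, 1, 1, 1, 1, 1, 1, 2, 2, 2, 2, 2, 2, 2, 2, 2, 2: 10 irreducibles of dimension 1, each with multiplicity 1; 10 irreducibles of dimension 2, each with multiplicity 2. Total dimension 10*1*1 + 10*2*2 = 50 = |G|.

Derivation: General theorem: in the regular representation of a finite group G, each irreducible appears with multiplicity equal to its dimension. Check: dim(rho_reg) = sum d_i^2 = 1 + 1 + 1 + 1 + 1 + 1 + 1 + 1 + 1 + 1 + 4 + 4 + 4 + 4 + 4 + 4 + 4 + 4 + 4 + 4 = 50 = |G|.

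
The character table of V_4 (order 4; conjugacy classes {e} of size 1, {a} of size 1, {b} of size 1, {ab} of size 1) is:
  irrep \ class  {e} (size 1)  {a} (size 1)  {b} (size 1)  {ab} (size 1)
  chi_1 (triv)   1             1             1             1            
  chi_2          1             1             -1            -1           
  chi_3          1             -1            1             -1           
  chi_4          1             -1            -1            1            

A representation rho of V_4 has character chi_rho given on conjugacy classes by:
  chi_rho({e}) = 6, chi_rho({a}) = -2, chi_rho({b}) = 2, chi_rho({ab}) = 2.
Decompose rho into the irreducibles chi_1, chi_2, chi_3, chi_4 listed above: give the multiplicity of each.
Multiplicities: chi_1: 2, chi_2: 0, chi_3: 2, chi_4: 2.

Proof sketch: Use <chi_rho, chi> = (1/|G|) sum_C |C| * chi_rho(C) * conj(chi(C)) with |G| = 4 for each irreducible chi in the table:
  <chi_rho, chi_1> = (1/4)[1*(6)*conj(1) + 1*(-2)*conj(1) + 1*(2)*conj(1) + 1*(2)*conj(1)]
      = (1/4)[(6) + (-2) + (2) + (2)] = 8/4 = 2
  <chi_rho, chi_2> = (1/4)[1*(6)*conj(1) + 1*(-2)*conj(1) + 1*(2)*conj(-1) + 1*(2)*conj(-1)]
      = (1/4)[(6) + (-2) + (-2) + (-2)] = 0/4 = 0
  <chi_rho, chi_3> = (1/4)[1*(6)*conj(1) + 1*(-2)*conj(-1) + 1*(2)*conj(1) + 1*(2)*conj(-1)]
      = (1/4)[(6) + (2) + (2) + (-2)] = 8/4 = 2
  <chi_rho, chi_4> = (1/4)[1*(6)*conj(1) + 1*(-2)*conj(-1) + 1*(2)*conj(-1) + 1*(2)*conj(1)]
      = (1/4)[(6) + (2) + (-2) + (2)] = 8/4 = 2
Dimension check: dim(rho) = sum (mult * dim) = 2*1 + 0*1 + 2*1 + 2*1 = 6 = chi_rho(e) = 6.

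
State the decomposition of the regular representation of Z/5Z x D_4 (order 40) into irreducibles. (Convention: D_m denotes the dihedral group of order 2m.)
Each irreducible V_i of dimension d_i appears with multiplicity d_i, i.e. rho_reg = (direct sum over all irreducibles V_i) d_i V_i. The irreducible dimensions for Z/5Z x D_4 are 1, 1, 1, 1, 1, 1, 1, 1, 1, 1, 1, 1, 1, 1, 1, 1, 1, 1, 1, 1, 2, 2, 2, 2, 2: 20 irreducibles of dimension 1, each with multiplicity 1; 5 irreducibles of dimension 2, each with multiplicity 2. Total dimension 20*1*1 + 5*2*2 = 40 = |G|.

Working: General theorem: in the regular representation of a finite group G, each irreducible appears with multiplicity equal to its dimension. Check: dim(rho_reg) = sum d_i^2 = 1 + 1 + 1 + 1 + 1 + 1 + 1 + 1 + 1 + 1 + 1 + 1 + 1 + 1 + 1 + 1 + 1 + 1 + 1 + 1 + 4 + 4 + 4 + 4 + 4 = 40 = |G|.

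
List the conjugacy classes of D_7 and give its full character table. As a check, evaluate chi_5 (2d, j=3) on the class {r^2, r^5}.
Conjugacy classes: {e} of size 1, {r^1, r^6} of size 2, {r^2, r^5} of size 2, {r^3, r^4} of size 2, {s, sr, ..., sr^6} of size 7.
Character table:
  irrep \ class              {e} (size 1)  {r^1, r^6} (size 2)  {r^2, r^5} (size 2)  {r^3, r^4} (size 2)  {s, sr, ..., sr^6} (size 7)
  chi_1 (triv)               1             1                    1                    1                    1                          
  chi_2 (sign: r->1, s->-1)  1             1                    1                    1                    -1                         
  chi_3 (2d, j=1)            2             2*cos(2*pi/7)        -2*cos(3*pi/7)       -2*cos(pi/7)         0                          
  chi_4 (2d, j=2)            2             -2*cos(3*pi/7)       -2*cos(pi/7)         2*cos(2*pi/7)        0                          
  chi_5 (2d, j=3)            2             -2*cos(pi/7)         2*cos(2*pi/7)        -2*cos(3*pi/7)       0                          

Spot check: chi_5 (2d, j=3) on {r^2, r^5} = 2*cos(2*pi/7).

Argument: D_7 has order 2*7 = 14 with 5 conjugacy classes, hence 5 irreducibles. Sum of squared dims 1 + 1 + 4 + 4 + 4 = 14 = |G|. Linear characters come from the abelianisation; the 2-dimensional irreps have character r^k -> 2*cos(2*pi*j*k/7), reflections -> 0.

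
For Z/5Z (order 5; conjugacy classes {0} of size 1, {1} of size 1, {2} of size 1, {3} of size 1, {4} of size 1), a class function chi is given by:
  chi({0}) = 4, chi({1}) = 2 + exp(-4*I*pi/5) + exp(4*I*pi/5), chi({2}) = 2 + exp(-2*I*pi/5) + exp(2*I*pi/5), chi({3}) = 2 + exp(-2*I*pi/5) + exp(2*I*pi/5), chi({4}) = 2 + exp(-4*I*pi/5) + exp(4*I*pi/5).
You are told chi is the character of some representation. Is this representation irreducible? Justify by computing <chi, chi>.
Not irreducible (reducible): <chi, chi> = 6 > 1.

<chi, chi> = (1/|G|) sum_C |C| * |chi(C)|^2 = (1/5)[1*|4|^2 + 1*|2 + exp(-4*I*pi/5) + exp(4*I*pi/5)|^2 + 1*|2 + exp(-2*I*pi/5) + exp(2*I*pi/5)|^2 + 1*|2 + exp(-2*I*pi/5) + exp(2*I*pi/5)|^2 + 1*|2 + exp(-4*I*pi/5) + exp(4*I*pi/5)|^2]
  = (1/5)[(16) + (6 + 4*exp(-4*I*pi/5) + exp(-2*I*pi/5) + exp(2*I*pi/5) + 4*exp(4*I*pi/5)) + (6 + 4*exp(-2*I*pi/5) + exp(-4*I*pi/5) + exp(4*I*pi/5) + 4*exp(2*I*pi/5)) + (6 + 4*exp(-2*I*pi/5) + exp(-4*I*pi/5) + exp(4*I*pi/5) + 4*exp(2*I*pi/5)) + (6 + 4*exp(-4*I*pi/5) + exp(-2*I*pi/5) + exp(2*I*pi/5) + 4*exp(4*I*pi/5))] = 30/5 = 6.
(Exp terms are combined using exp(i*s)*conj(exp(i*t)) = exp(i*(s-t)), and sums of them are collapsed using the identity that for every m > 1 the m distinct m-th roots of unity sum to 0, e.g. 1 + exp(2*I*pi/3) + exp(-2*I*pi/3) = 0.)
A character is irreducible iff <chi, chi> = 1, so this representation is reducible.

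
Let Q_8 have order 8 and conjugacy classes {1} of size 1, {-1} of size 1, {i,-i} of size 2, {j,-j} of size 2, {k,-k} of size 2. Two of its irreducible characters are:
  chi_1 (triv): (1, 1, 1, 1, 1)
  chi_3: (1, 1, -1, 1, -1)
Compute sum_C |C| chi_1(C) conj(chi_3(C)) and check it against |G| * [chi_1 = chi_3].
Sum = 0; so <chi_1, chi_3> = 0 (distinct irreducibles are orthogonal).

Working: Compute term by term over conjugacy classes (|C| * chi_1(C) * conj(chi_3(C))):
  1*(1)*conj(1) + 1*(1)*conj(1) + 2*(1)*conj(-1) + 2*(1)*conj(1) + 2*(1)*conj(-1)
  = (1) + (1) + (-2) + (2) + (-2)
  = 0.
Dividing by |G| = 8 gives 0/8 = 0, matching the row-orthogonality relation <chi_1, chi_3> = [chi_1 = chi_3].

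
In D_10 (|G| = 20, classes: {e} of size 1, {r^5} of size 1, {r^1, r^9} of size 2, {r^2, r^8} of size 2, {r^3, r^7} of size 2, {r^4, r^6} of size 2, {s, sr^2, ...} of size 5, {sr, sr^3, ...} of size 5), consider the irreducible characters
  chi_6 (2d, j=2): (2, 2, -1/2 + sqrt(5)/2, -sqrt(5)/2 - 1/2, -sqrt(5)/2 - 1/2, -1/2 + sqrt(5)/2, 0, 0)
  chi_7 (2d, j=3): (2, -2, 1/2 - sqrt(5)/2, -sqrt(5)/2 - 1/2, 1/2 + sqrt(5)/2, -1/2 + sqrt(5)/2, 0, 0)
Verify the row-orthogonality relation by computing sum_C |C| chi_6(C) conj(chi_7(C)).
Sum = 0; so <chi_6, chi_7> = 0 (distinct irreducibles are orthogonal).

Proof sketch: Compute term by term over conjugacy classes (|C| * chi_6(C) * conj(chi_7(C))):
  1*(2)*conj(2) + 1*(2)*conj(-2) + 2*(-1/2 + sqrt(5)/2)*conj(1/2 - sqrt(5)/2) + 2*(-sqrt(5)/2 - 1/2)*conj(-sqrt(5)/2 - 1/2) + 2*(-sqrt(5)/2 - 1/2)*conj(1/2 + sqrt(5)/2) + 2*(-1/2 + sqrt(5)/2)*conj(-1/2 + sqrt(5)/2) + 5*(0)*conj(0) + 5*(0)*conj(0)
  = (4) + (-4) + (-3 + sqrt(5)) + (sqrt(5) + 3) + (-3 - sqrt(5)) + (3 - sqrt(5)) + (0) + (0)
  = 0.
Dividing by |G| = 20 gives 0/20 = 0, matching the row-orthogonality relation <chi_6, chi_7> = [chi_6 = chi_7].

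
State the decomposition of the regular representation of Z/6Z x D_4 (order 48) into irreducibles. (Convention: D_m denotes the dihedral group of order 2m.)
Each irreducible V_i of dimension d_i appears with multiplicity d_i, i.e. rho_reg = (direct sum over all irreducibles V_i) d_i V_i. The irreducible dimensions for Z/6Z x D_4 are 1, 1, 1, 1, 1, 1, 1, 1, 1, 1, 1, 1, 1, 1, 1, 1, 1, 1, 1, 1, 1, 1, 1, 1, 2, 2, 2, 2, 2, 2: 24 irreducibles of dimension 1, each with multiplicity 1; 6 irreducibles of dimension 2, each with multiplicity 2. Total dimension 24*1*1 + 6*2*2 = 48 = |G|.

Reasoning: General theorem: in the regular representation of a finite group G, each irreducible appears with multiplicity equal to its dimension. Check: dim(rho_reg) = sum d_i^2 = 1 + 1 + 1 + 1 + 1 + 1 + 1 + 1 + 1 + 1 + 1 + 1 + 1 + 1 + 1 + 1 + 1 + 1 + 1 + 1 + 1 + 1 + 1 + 1 + 4 + 4 + 4 + 4 + 4 + 4 = 48 = |G|.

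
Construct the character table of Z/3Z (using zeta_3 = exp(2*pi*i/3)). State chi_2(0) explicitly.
Character table of Z/3Z (irreps indexed chi_0,...,chi_2 with chi_k(m) = zeta_3^(k*m), zeta_3 = exp(2*pi*i/3)):
  irrep \ class  {0} (size 1)  {1} (size 1)    {2} (size 1)  
  chi_0          1             1               1             
  chi_1          1             exp(2*I*pi/3)   exp(-2*I*pi/3)
  chi_2          1             exp(-2*I*pi/3)  exp(2*I*pi/3) 

Spot check: chi_2(0) = zeta_3^(2*0) = zeta_3^0 = 1.

Working: Z/3Z is abelian, so all 3 irreducible complex representations are 1-dimensional. They are given by chi_k(m) = zeta_3^(k*m) for k = 0,...,2. Row orthogonality: sum_m chi_k(m) conj(chi_l(m)) = 3 * [k = l].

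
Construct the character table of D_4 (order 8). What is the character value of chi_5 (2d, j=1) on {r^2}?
Conjugacy classes: {e} of size 1, {r^2} of size 1, {r^1, r^3} of size 2, {s, sr^2, ...} of size 2, {sr, sr^3, ...} of size 2.
Character table:
  irrep \ class              {e} (size 1)  {r^2} (size 1)  {r^1, r^3} (size 2)  {s, sr^2, ...} (size 2)  {sr, sr^3, ...} (size 2)
  chi_1 (triv)               1             1               1                    1                        1                       
  chi_2 (sign: r->1, s->-1)  1             1               1                    -1                       -1                      
  chi_3 (r->-1, s->1)        1             1               -1                   1                        -1                      
  chi_4 (r->-1, s->-1)       1             1               -1                   -1                       1                       
  chi_5 (2d, j=1)            2             -2              0                    0                        0                       

Spot check: chi_5 (2d, j=1) on {r^2} = -2.

Solution. D_4 has order 2*4 = 8 with 5 conjugacy classes, hence 5 irreducibles. Sum of squared dims 1 + 1 + 1 + 1 + 4 = 8 = |G|. Linear characters come from the abelianisation; the 2-dimensional irreps have character r^k -> 2*cos(2*pi*j*k/4), reflections -> 0.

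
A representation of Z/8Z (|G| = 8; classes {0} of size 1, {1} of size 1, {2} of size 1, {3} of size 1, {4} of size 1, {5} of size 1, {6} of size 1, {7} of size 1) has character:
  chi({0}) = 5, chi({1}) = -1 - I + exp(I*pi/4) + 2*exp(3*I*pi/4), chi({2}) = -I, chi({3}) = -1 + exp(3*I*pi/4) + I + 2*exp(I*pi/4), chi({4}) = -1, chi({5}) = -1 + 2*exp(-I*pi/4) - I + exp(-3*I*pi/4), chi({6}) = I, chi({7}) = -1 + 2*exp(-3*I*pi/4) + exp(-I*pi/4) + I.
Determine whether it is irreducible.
Not irreducible (reducible): <chi, chi> = 7 > 1.

Derivation: <chi, chi> = (1/|G|) sum_C |C| * |chi(C)|^2 = (1/8)[1*|5|^2 + 1*|-1 - I + exp(I*pi/4) + 2*exp(3*I*pi/4)|^2 + 1*|-I|^2 + 1*|-1 + exp(3*I*pi/4) + I + 2*exp(I*pi/4)|^2 + 1*|-1|^2 + 1*|-1 + 2*exp(-I*pi/4) - I + exp(-3*I*pi/4)|^2 + 1*|I|^2 + 1*|-1 + 2*exp(-3*I*pi/4) + exp(-I*pi/4) + I|^2]
  = (1/8)[(25) + (7 - 2*exp(I*pi/4) - exp(3*I*pi/4) - 3*exp(-I*pi/4)) + (1) + (7 - 3*exp(3*I*pi/4) - exp(-I*pi/4) - 2*exp(-3*I*pi/4)) + (1) + (7 - 3*exp(3*I*pi/4) - exp(-I*pi/4) - 2*exp(-3*I*pi/4)) + (1) + (7 - 2*exp(I*pi/4) - exp(3*I*pi/4) - 3*exp(-I*pi/4))] = 56/8 = 7.
(Exp terms are combined using exp(i*s)*conj(exp(i*t)) = exp(i*(s-t)), and sums of them are collapsed using the identity that for every m > 1 the m distinct m-th roots of unity sum to 0, e.g. 1 + exp(2*I*pi/3) + exp(-2*I*pi/3) = 0.)
A character is irreducible iff <chi, chi> = 1, so this representation is reducible.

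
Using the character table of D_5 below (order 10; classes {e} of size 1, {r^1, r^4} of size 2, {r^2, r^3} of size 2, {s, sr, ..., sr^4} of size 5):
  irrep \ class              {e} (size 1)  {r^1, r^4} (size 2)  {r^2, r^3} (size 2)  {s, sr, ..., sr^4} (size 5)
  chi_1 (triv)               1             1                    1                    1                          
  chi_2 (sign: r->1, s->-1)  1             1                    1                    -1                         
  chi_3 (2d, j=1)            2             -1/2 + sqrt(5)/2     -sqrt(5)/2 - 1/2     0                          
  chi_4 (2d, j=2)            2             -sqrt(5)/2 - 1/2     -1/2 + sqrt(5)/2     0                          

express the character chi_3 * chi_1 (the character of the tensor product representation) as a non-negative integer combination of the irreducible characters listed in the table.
chi_3 tensor chi_1 = chi_3 (all other irreducibles have multiplicity 0).

Why: The character of a tensor product is the pointwise product (chi_3 * chi_1)(C) = chi_3(C) * chi_1(C):
  {e}: (2)*(1), {r^1, r^4}: (-1/2 + sqrt(5)/2)*(1), {r^2, r^3}: (-sqrt(5)/2 - 1/2)*(1), {s, sr, ..., sr^4}: (0)*(1)
so (chi_3 * chi_1) takes values
  {e} -> 2, {r^1, r^4} -> -1/2 + sqrt(5)/2, {r^2, r^3} -> -sqrt(5)/2 - 1/2, {s, sr, ..., sr^4} -> 0.
Now take the inner product of this character with each irreducible chi from the table, <chi_3*chi_1, chi> = (1/10) sum_C |C| (chi_3*chi_1)(C) conj(chi(C)):
  <chi_3*chi_1, chi_1> = (1/10)[1*(2)*conj(1) + 2*(-1/2 + sqrt(5)/2)*conj(1) + 2*(-sqrt(5)/2 - 1/2)*conj(1) + 5*(0)*conj(1)]
      = (1/10)[(2) + (-1 + sqrt(5)) + (-sqrt(5) - 1) + (0)] = 0/10 = 0
  <chi_3*chi_1, chi_2> = (1/10)[1*(2)*conj(1) + 2*(-1/2 + sqrt(5)/2)*conj(1) + 2*(-sqrt(5)/2 - 1/2)*conj(1) + 5*(0)*conj(-1)]
      = (1/10)[(2) + (-1 + sqrt(5)) + (-sqrt(5) - 1) + (0)] = 0/10 = 0
  <chi_3*chi_1, chi_3> = (1/10)[1*(2)*conj(2) + 2*(-1/2 + sqrt(5)/2)*conj(-1/2 + sqrt(5)/2) + 2*(-sqrt(5)/2 - 1/2)*conj(-sqrt(5)/2 - 1/2) + 5*(0)*conj(0)]
      = (1/10)[(4) + (3 - sqrt(5)) + (sqrt(5) + 3) + (0)] = 10/10 = 1
  <chi_3*chi_1, chi_4> = (1/10)[1*(2)*conj(2) + 2*(-1/2 + sqrt(5)/2)*conj(-sqrt(5)/2 - 1/2) + 2*(-sqrt(5)/2 - 1/2)*conj(-1/2 + sqrt(5)/2) + 5*(0)*conj(0)]
      = (1/10)[(4) + (-2) + (-2) + (0)] = 0/10 = 0
Hence the multiplicities are chi_3: 1. Dimension check: dim(chi_3)*dim(chi_1) = 2*1 = 2 and sum (mult * dim) = 1*2 = 2.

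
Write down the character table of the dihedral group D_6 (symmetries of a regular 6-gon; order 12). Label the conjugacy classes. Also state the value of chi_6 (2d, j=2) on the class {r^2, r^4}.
Conjugacy classes: {e} of size 1, {r^3} of size 1, {r^1, r^5} of size 2, {r^2, r^4} of size 2, {s, sr^2, ...} of size 3, {sr, sr^3, ...} of size 3.
Character table:
  irrep \ class              {e} (size 1)  {r^3} (size 1)  {r^1, r^5} (size 2)  {r^2, r^4} (size 2)  {s, sr^2, ...} (size 3)  {sr, sr^3, ...} (size 3)
  chi_1 (triv)               1             1               1                    1                    1                        1                       
  chi_2 (sign: r->1, s->-1)  1             1               1                    1                    -1                       -1                      
  chi_3 (r->-1, s->1)        1             -1              -1                   1                    1                        -1                      
  chi_4 (r->-1, s->-1)       1             -1              -1                   1                    -1                       1                       
  chi_5 (2d, j=1)            2             -2              1                    -1                   0                        0                       
  chi_6 (2d, j=2)            2             2               -1                   -1                   0                        0                       

Spot check: chi_6 (2d, j=2) on {r^2, r^4} = -1.

Working: D_6 has order 2*6 = 12 with 6 conjugacy classes, hence 6 irreducibles. Sum of squared dims 1 + 1 + 1 + 1 + 4 + 4 = 12 = |G|. Linear characters come from the abelianisation; the 2-dimensional irreps have character r^k -> 2*cos(2*pi*j*k/6), reflections -> 0.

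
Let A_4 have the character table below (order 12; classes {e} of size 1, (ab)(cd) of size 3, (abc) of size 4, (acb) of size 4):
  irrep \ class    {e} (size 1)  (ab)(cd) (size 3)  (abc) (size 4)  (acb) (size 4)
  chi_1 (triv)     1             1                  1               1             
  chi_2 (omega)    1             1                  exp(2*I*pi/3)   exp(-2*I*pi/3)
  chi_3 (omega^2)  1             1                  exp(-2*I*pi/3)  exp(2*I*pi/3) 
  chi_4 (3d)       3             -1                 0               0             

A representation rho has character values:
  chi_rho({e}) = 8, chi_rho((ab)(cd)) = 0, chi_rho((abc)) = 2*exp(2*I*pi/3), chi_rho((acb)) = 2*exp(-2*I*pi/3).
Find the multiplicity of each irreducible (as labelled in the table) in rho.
Multiplicities: chi_1: 0, chi_2: 2, chi_3: 0, chi_4: 2.

Working: Use <chi_rho, chi> = (1/|G|) sum_C |C| * chi_rho(C) * conj(chi(C)) with |G| = 12 for each irreducible chi in the table:
  <chi_rho, chi_1> = (1/12)[1*(8)*conj(1) + 3*(0)*conj(1) + 4*(2*exp(2*I*pi/3))*conj(1) + 4*(2*exp(-2*I*pi/3))*conj(1)]
      = (1/12)[(8) + (0) + (8*exp(2*I*pi/3)) + (8*exp(-2*I*pi/3))] = 0/12 = 0
  <chi_rho, chi_2> = (1/12)[1*(8)*conj(1) + 3*(0)*conj(1) + 4*(2*exp(2*I*pi/3))*conj(exp(2*I*pi/3)) + 4*(2*exp(-2*I*pi/3))*conj(exp(-2*I*pi/3))]
      = (1/12)[(8) + (0) + (8) + (8)] = 24/12 = 2
  <chi_rho, chi_3> = (1/12)[1*(8)*conj(1) + 3*(0)*conj(1) + 4*(2*exp(2*I*pi/3))*conj(exp(-2*I*pi/3)) + 4*(2*exp(-2*I*pi/3))*conj(exp(2*I*pi/3))]
      = (1/12)[(8) + (0) + (8*exp(-2*I*pi/3)) + (8*exp(2*I*pi/3))] = 0/12 = 0
  <chi_rho, chi_4> = (1/12)[1*(8)*conj(3) + 3*(0)*conj(-1) + 4*(2*exp(2*I*pi/3))*conj(0) + 4*(2*exp(-2*I*pi/3))*conj(0)]
      = (1/12)[(24) + (0) + (0) + (0)] = 24/12 = 2
(Exp terms are combined using exp(i*s)*conj(exp(i*t)) = exp(i*(s-t)), and sums of them are collapsed using the identity that for every m > 1 the m distinct m-th roots of unity sum to 0, e.g. 1 + exp(2*I*pi/3) + exp(-2*I*pi/3) = 0.)
Dimension check: dim(rho) = sum (mult * dim) = 0*1 + 2*1 + 0*1 + 2*3 = 8 = chi_rho(e) = 8.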